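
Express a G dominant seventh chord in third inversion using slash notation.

Third inversion of G dominant seventh has the seventh (F) in the bass. As a slash chord: G7/F.

G7/F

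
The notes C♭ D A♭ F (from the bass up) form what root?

Reordering Cb, D, Ab, F into stacked thirds gives D–F–Ab–Cb; the bottom of that stack, D, is the root.

D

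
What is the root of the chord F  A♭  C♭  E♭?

F, Ab, Cb, Eb are the tones of an F half-diminished seventh chord (F–Ab–Cb–Eb), making F the root.

F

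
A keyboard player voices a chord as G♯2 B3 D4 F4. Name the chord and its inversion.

G# diminished seventh, root position

Reducing to letter names: G#, B, D, F. These stack in thirds as G#–B–D–F — a G# diminished seventh chord.
With the root (G#) in the bass, the chord is in root position (figured bass 7).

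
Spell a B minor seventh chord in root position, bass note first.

Spelling B minor seventh: B–D–F#–A. In root position the root is bass, giving B, D, F#, A from the bottom.

B, D, F#, A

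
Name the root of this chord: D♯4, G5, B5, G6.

G

The distinct letter names are D#, G, B. Arranged as a stack of thirds they read G–B–D#, so G is the root (a G augmented triad).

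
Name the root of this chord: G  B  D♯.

G, B, D# are the tones of a G augmented triad (G–B–D#), making G the root.

G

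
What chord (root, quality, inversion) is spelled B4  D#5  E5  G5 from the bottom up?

Reducing to letter names: B, D#, E, G. These stack in thirds as E–G–B–D# — an E minor-major seventh chord.
B is the fifth of E minor-major seventh; fifth in the bass means second inversion (figured bass 4/3).

E minor-major seventh, second inversion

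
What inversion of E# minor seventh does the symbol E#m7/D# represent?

E#m7/D# means E# minor seventh with D# in the bass. D# is the seventh of E# minor seventh (E#–G#–B#–D#), so this is third inversion.

third inversion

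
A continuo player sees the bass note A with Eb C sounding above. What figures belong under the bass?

5/3

The notes A, Eb, C stack in thirds as A–C–Eb — an A diminished triad. The bass A is the root, so this is root position: figured 5/3.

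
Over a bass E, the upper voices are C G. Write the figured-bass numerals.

The notes E, C, G stack in thirds as C–E–G — a C major triad. The bass E is the third, so this is first inversion: figured 6.

6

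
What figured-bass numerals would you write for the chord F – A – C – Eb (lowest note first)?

7

The notes F, A, C, Eb stack in thirds as F–A–C–Eb — an F dominant seventh chord. The bass F is the root, so this is root position: figured 7.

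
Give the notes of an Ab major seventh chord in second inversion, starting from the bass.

Ab major seventh is Ab–C–Eb–G. Second inversion puts the fifth (Eb) in the bass, with the remaining tones above: Eb, G, Ab, C.

Eb, G, Ab, C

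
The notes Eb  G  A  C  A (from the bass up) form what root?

A

Eb, G, A, C are the tones of an A half-diminished seventh chord (A–C–Eb–G), making A the root.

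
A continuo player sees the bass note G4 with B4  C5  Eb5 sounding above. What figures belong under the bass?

The notes G, B, C, Eb stack in thirds as C–Eb–G–B — a C minor-major seventh chord. The bass G is the fifth, so this is second inversion: figured 4/3.

4/3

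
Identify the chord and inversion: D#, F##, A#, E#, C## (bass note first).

Reducing to letter names: D#, F##, A#, E#, C##. These stack in thirds as D#–F##–A#–C##–E# — a D# major ninth chord.
With the root (D#) in the bass, the chord is in root position.

D# major ninth, root position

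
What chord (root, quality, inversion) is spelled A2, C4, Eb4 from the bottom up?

Reducing to letter names: A, C, Eb. These stack in thirds as A–C–Eb — an A diminished triad.
A is the root of A diminished; root in the bass means root position (figured bass 5/3).

A diminished, root position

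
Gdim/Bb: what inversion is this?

first inversion

Gdim/Bb means G diminished with Bb in the bass. Bb is the third of G diminished (G–Bb–Db), so this is first inversion.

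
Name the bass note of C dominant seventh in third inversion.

Bb

The seventh of C dominant seventh (C–E–G–Bb) is Bb; that is the bass in third inversion.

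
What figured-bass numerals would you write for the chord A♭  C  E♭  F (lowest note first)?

The notes Ab, C, Eb, F stack in thirds as F–Ab–C–Eb — an F minor seventh chord. The bass Ab is the third, so this is first inversion: figured 6/5.

6/5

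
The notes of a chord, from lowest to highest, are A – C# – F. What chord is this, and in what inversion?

The pitch classes A, C#, F arrange in thirds as F–A–C#: an F augmented triad.
With the third (A) in the bass, the chord is in first inversion (figured bass 6).

F augmented, first inversion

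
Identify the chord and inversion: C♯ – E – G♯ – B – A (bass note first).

A major ninth, first inversion

Reducing to letter names: C#, E, G#, B, A. These stack in thirds as A–C#–E–G#–B — an A major ninth chord.
C# is the third of A major ninth; third in the bass means first inversion.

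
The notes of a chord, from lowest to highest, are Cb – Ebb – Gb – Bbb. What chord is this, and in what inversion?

Cb minor seventh, root position

Reducing to letter names: Cb, Ebb, Gb, Bbb. These stack in thirds as Cb–Ebb–Gb–Bbb — a Cb minor seventh chord.
The lowest note is Cb, the root of the chord, so this is root position (figured bass 7).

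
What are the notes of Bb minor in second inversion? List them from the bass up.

Bb minor is Bb–Db–F. Second inversion puts the fifth (F) in the bass, with the remaining tones above: F, Bb, Db.

F, Bb, Db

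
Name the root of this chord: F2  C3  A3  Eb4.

Reordering F, C, A, Eb into stacked thirds gives F–A–C–Eb; the bottom of that stack, F, is the root.

F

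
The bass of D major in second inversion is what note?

In second inversion the fifth is lowest. For D major (D–F#–A) that is A.

A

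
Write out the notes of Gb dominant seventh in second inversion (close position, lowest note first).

Db, Fb, Gb, Bb

Spelling Gb dominant seventh: Gb–Bb–Db–Fb. In second inversion the fifth is bass, giving Db, Fb, Gb, Bb from the bottom.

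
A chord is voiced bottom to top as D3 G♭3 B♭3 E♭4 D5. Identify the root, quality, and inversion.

Eb minor-major seventh, third inversion

The distinct note names are D, Gb, Bb, Eb. Stacked in thirds they read Eb–Gb–Bb–D, which is a minor-major seventh chord on Eb.
D is the seventh of Eb minor-major seventh; seventh in the bass means third inversion (figured bass 4/2).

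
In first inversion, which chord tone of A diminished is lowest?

A diminished is A–C–Eb. First inversion places the third in the bass: C.

C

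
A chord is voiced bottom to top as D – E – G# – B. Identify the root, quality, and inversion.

The distinct note names are D, E, G#, B. Stacked in thirds they read E–G#–B–D, which is a dominant seventh chord on E.
With the seventh (D) in the bass, the chord is in third inversion (figured bass 4/2).

E dominant seventh, third inversion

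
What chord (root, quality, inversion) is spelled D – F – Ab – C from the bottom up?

The pitch classes D, F, Ab, C arrange in thirds as D–F–Ab–C: a D half-diminished seventh chord.
D is the root of D half-diminished seventh; root in the bass means root position (figured bass 7).

D half-diminished seventh, root position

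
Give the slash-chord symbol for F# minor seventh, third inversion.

F#m7/E

Third inversion of F# minor seventh has the seventh (E) in the bass. As a slash chord: F#m7/E.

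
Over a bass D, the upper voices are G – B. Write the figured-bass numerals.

The notes D, G, B stack in thirds as G–B–D — a G major triad. The bass D is the fifth, so this is second inversion: figured 6/4.

6/4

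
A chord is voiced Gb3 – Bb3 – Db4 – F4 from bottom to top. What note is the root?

The distinct letter names are Gb, Bb, Db, F. Arranged as a stack of thirds they read Gb–Bb–Db–F, so Gb is the root (a Gb major seventh chord).

Gb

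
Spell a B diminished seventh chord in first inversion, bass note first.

D, F, Ab, B

The chord tones are B–D–F–Ab. With the third (D) lowest for first inversion: D, F, Ab, B.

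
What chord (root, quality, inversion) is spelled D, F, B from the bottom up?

The distinct note names are D, F, B. Stacked in thirds they read B–D–F, which is a diminished triad on B.
With the third (D) in the bass, the chord is in first inversion (figured bass 6).

B diminished, first inversion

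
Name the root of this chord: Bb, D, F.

Bb

Bb, D, F are the tones of a Bb major triad (Bb–D–F), making Bb the root.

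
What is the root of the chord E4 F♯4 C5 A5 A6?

F#

E, F#, C, A are the tones of an F# half-diminished seventh chord (F#–A–C–E), making F# the root.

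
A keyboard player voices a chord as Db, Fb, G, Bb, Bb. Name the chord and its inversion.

Reducing to letter names: Db, Fb, G, Bb. These stack in thirds as G–Bb–Db–Fb — a G diminished seventh chord.
Db is the fifth of G diminished seventh; fifth in the bass means second inversion (figured bass 4/3).

G diminished seventh, second inversion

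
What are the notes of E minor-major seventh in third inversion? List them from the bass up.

E minor-major seventh is E–G–B–D#. Third inversion puts the seventh (D#) in the bass, with the remaining tones above: D#, E, G, B.

D#, E, G, B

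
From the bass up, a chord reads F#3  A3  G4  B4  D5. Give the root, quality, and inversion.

G major ninth, third inversion

The pitch classes F#, A, G, B, D arrange in thirds as G–B–D–F#–A: a G major ninth chord.
F# is the seventh of G major ninth; seventh in the bass means third inversion.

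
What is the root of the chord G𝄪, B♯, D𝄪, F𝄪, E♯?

The distinct letter names are G##, B#, D##, F##, E#. Arranged as a stack of thirds they read E#–G##–B#–D##–F##, so E# is the root (an E# major ninth chord).

E#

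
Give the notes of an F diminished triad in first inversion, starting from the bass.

Ab, Cb, F

Spelling F diminished: F–Ab–Cb. In first inversion the third is bass, giving Ab, Cb, F from the bottom.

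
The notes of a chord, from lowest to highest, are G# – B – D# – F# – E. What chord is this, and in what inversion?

E major ninth, first inversion

Reducing to letter names: G#, B, D#, F#, E. These stack in thirds as E–G#–B–D#–F# — an E major ninth chord.
G# is the third of E major ninth; third in the bass means first inversion.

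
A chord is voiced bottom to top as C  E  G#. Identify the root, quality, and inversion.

The pitch classes C, E, G# arrange in thirds as C–E–G#: a C augmented triad.
The lowest note is C, the root of the chord, so this is root position (figured bass 5/3).

C augmented, root position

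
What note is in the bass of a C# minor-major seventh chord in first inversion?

E

C# minor-major seventh is C#–E–G#–B#. First inversion places the third in the bass: E.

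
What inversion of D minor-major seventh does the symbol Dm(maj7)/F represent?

first inversion

Dm(maj7)/F means D minor-major seventh with F in the bass. F is the third of D minor-major seventh (D–F–A–C#), so this is first inversion.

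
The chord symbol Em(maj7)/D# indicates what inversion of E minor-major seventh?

third inversion

Em(maj7)/D# means E minor-major seventh with D# in the bass. D# is the seventh of E minor-major seventh (E–G–B–D#), so this is third inversion.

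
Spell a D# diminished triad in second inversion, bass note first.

A, D#, F#

D# diminished is D#–F#–A. Second inversion puts the fifth (A) in the bass, with the remaining tones above: A, D#, F#.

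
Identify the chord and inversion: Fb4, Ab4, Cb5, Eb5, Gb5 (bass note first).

The pitch classes Fb, Ab, Cb, Eb, Gb arrange in thirds as Fb–Ab–Cb–Eb–Gb: an Fb major ninth chord.
With the root (Fb) in the bass, the chord is in root position.

Fb major ninth, root position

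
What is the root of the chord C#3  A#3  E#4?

A#

Reordering C#, A#, E# into stacked thirds gives A#–C#–E#; the bottom of that stack, A#, is the root.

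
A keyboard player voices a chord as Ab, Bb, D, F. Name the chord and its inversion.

Bb dominant seventh, third inversion

Reducing to letter names: Ab, Bb, D, F. These stack in thirds as Bb–D–F–Ab — a Bb dominant seventh chord.
Ab is the seventh of Bb dominant seventh; seventh in the bass means third inversion (figured bass 4/2).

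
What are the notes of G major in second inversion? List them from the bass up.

D, G, B

The chord tones are G–B–D. With the fifth (D) lowest for second inversion: D, G, B.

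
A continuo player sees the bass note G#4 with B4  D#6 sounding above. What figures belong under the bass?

The notes G#, B, D# stack in thirds as G#–B–D# — a G# minor triad. The bass G# is the root, so this is root position: figured 5/3.

5/3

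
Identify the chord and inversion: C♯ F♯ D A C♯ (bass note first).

Reducing to letter names: C#, F#, D, A. These stack in thirds as D–F#–A–C# — a D major seventh chord.
With the seventh (C#) in the bass, the chord is in third inversion (figured bass 4/2).

D major seventh, third inversion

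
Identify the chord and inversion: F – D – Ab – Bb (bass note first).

Bb dominant seventh, second inversion

Reducing to letter names: F, D, Ab, Bb. These stack in thirds as Bb–D–F–Ab — a Bb dominant seventh chord.
The lowest note is F, the fifth of the chord, so this is second inversion (figured bass 4/3).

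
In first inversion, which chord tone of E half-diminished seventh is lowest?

E half-diminished seventh is E–G–Bb–D. First inversion places the third in the bass: G.

G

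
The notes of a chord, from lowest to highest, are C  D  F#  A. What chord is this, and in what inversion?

D dominant seventh, third inversion

Reducing to letter names: C, D, F#, A. These stack in thirds as D–F#–A–C — a D dominant seventh chord.
C is the seventh of D dominant seventh; seventh in the bass means third inversion (figured bass 4/2).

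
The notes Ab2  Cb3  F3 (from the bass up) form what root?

Ab, Cb, F are the tones of an F diminished triad (F–Ab–Cb), making F the root.

F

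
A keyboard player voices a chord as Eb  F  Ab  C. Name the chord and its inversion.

F minor seventh, third inversion

The distinct note names are Eb, F, Ab, C. Stacked in thirds they read F–Ab–C–Eb, which is a minor seventh chord on F.
The lowest note is Eb, the seventh of the chord, so this is third inversion (figured bass 4/2).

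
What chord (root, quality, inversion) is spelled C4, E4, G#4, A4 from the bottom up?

The pitch classes C, E, G#, A arrange in thirds as A–C–E–G#: an A minor-major seventh chord.
With the third (C) in the bass, the chord is in first inversion (figured bass 6/5).

A minor-major seventh, first inversion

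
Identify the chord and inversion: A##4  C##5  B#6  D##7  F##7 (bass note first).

Reducing to letter names: A##, C##, B#, D##, F##. These stack in thirds as B#–D##–F##–A##–C## — a B# major ninth chord.
A## is the seventh of B# major ninth; seventh in the bass means third inversion.

B# major ninth, third inversion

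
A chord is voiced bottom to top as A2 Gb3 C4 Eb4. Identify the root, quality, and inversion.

Reducing to letter names: A, Gb, C, Eb. These stack in thirds as A–C–Eb–Gb — an A diminished seventh chord.
With the root (A) in the bass, the chord is in root position (figured bass 7).

A diminished seventh, root position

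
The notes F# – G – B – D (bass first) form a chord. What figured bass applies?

The notes F#, G, B, D stack in thirds as G–B–D–F# — a G major seventh chord. The bass F# is the seventh, so this is third inversion: figured 4/2.

4/2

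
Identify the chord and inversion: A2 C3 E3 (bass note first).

Reducing to letter names: A, C, E. These stack in thirds as A–C–E — an A minor triad.
With the root (A) in the bass, the chord is in root position (figured bass 5/3).

A minor, root position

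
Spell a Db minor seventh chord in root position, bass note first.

Db, Fb, Ab, Cb

The chord tones are Db–Fb–Ab–Cb. With the root (Db) lowest for root position: Db, Fb, Ab, Cb.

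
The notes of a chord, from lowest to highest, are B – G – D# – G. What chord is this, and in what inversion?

G augmented, first inversion

The distinct note names are B, G, D#. Stacked in thirds they read G–B–D#, which is an augmented triad on G.
The lowest note is B, the third of the chord, so this is first inversion (figured bass 6).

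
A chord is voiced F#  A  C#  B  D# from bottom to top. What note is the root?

B

The distinct letter names are F#, A, C#, B, D#. Arranged as a stack of thirds they read B–D#–F#–A–C#, so B is the root (a B dominant ninth chord).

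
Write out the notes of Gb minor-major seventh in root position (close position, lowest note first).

Gb minor-major seventh is Gb–Bbb–Db–F. Root position puts the root (Gb) in the bass, with the remaining tones above: Gb, Bbb, Db, F.

Gb, Bbb, Db, F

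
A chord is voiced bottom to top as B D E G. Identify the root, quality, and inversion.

The pitch classes B, D, E, G arrange in thirds as E–G–B–D: an E minor seventh chord.
With the fifth (B) in the bass, the chord is in second inversion (figured bass 4/3).

E minor seventh, second inversion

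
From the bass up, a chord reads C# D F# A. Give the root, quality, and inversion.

The pitch classes C#, D, F#, A arrange in thirds as D–F#–A–C#: a D major seventh chord.
C# is the seventh of D major seventh; seventh in the bass means third inversion (figured bass 4/2).

D major seventh, third inversion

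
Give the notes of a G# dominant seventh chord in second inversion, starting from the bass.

D#, F#, G#, B#

The chord tones are G#–B#–D#–F#. With the fifth (D#) lowest for second inversion: D#, F#, G#, B#.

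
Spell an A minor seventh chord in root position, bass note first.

A, C, E, G

Spelling A minor seventh: A–C–E–G. In root position the root is bass, giving A, C, E, G from the bottom.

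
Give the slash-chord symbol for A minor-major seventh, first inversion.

Am(maj7)/C

First inversion of A minor-major seventh has the third (C) in the bass. As a slash chord: Am(maj7)/C.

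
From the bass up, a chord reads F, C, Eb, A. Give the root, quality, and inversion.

F dominant seventh, root position

The pitch classes F, C, Eb, A arrange in thirds as F–A–C–Eb: an F dominant seventh chord.
With the root (F) in the bass, the chord is in root position (figured bass 7).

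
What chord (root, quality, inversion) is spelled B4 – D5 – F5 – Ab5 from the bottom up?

B diminished seventh, root position

The pitch classes B, D, F, Ab arrange in thirds as B–D–F–Ab: a B diminished seventh chord.
With the root (B) in the bass, the chord is in root position (figured bass 7).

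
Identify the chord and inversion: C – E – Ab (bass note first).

Ab augmented, first inversion

The pitch classes C, E, Ab arrange in thirds as Ab–C–E: an Ab augmented triad.
With the third (C) in the bass, the chord is in first inversion (figured bass 6).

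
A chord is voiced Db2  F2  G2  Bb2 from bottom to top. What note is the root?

G

Reordering Db, F, G, Bb into stacked thirds gives G–Bb–Db–F; the bottom of that stack, G, is the root.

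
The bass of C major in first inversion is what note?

C major is C–E–G. First inversion places the third in the bass: E.

E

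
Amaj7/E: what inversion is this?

second inversion

Amaj7/E means A major seventh with E in the bass. E is the fifth of A major seventh (A–C#–E–G#), so this is second inversion.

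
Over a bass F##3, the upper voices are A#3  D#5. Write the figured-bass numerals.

6

The notes F##, A#, D# stack in thirds as D#–F##–A# — a D# major triad. The bass F## is the third, so this is first inversion: figured 6.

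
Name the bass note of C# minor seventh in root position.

C#

The root of C# minor seventh (C#–E–G#–B) is C#; that is the bass in root position.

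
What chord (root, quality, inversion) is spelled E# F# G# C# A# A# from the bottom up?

Reducing to letter names: E#, F#, G#, C#, A#. These stack in thirds as F#–A#–C#–E#–G# — an F# major ninth chord.
The lowest note is E#, the seventh of the chord, so this is third inversion.

F# major ninth, third inversion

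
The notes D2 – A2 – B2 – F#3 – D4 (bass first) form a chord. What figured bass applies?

6/5

The notes D, A, B, F# stack in thirds as B–D–F#–A — a B minor seventh chord. The bass D is the third, so this is first inversion: figured 6/5.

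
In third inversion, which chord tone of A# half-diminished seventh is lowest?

In third inversion the seventh is lowest. For A# half-diminished seventh (A#–C#–E–G#) that is G#.

G#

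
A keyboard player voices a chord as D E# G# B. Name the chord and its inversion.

The pitch classes D, E#, G#, B arrange in thirds as E#–G#–B–D: an E# diminished seventh chord.
The lowest note is D, the seventh of the chord, so this is third inversion (figured bass 4/2).

E# diminished seventh, third inversion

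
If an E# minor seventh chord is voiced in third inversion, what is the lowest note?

D#

E# minor seventh is E#–G#–B#–D#. Third inversion places the seventh in the bass: D#.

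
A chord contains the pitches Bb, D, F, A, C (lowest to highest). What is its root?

Bb, D, F, A, C are the tones of a Bb major ninth chord (Bb–D–F–A–C), making Bb the root.

Bb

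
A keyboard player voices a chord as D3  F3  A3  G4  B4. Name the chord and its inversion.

G dominant ninth, second inversion

The pitch classes D, F, A, G, B arrange in thirds as G–B–D–F–A: a G dominant ninth chord.
With the fifth (D) in the bass, the chord is in second inversion.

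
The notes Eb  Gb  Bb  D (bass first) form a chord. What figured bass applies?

The notes Eb, Gb, Bb, D stack in thirds as Eb–Gb–Bb–D — an Eb minor-major seventh chord. The bass Eb is the root, so this is root position: figured 7.

7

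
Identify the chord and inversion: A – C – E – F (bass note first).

The distinct note names are A, C, E, F. Stacked in thirds they read F–A–C–E, which is a major seventh chord on F.
The lowest note is A, the third of the chord, so this is first inversion (figured bass 6/5).

F major seventh, first inversion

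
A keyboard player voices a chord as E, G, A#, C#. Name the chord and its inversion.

The pitch classes E, G, A#, C# arrange in thirds as A#–C#–E–G: an A# diminished seventh chord.
E is the fifth of A# diminished seventh; fifth in the bass means second inversion (figured bass 4/3).

A# diminished seventh, second inversion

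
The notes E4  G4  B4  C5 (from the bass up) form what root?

C

Reordering E, G, B, C into stacked thirds gives C–E–G–B; the bottom of that stack, C, is the root.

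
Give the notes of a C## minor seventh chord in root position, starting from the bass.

C##, E#, G##, B#

The chord tones are C##–E#–G##–B#. With the root (C##) lowest for root position: C##, E#, G##, B#.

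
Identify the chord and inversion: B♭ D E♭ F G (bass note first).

Eb major ninth, second inversion

Reducing to letter names: Bb, D, Eb, F, G. These stack in thirds as Eb–G–Bb–D–F — an Eb major ninth chord.
Bb is the fifth of Eb major ninth; fifth in the bass means second inversion.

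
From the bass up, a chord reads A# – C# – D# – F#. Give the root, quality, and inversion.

The pitch classes A#, C#, D#, F# arrange in thirds as D#–F#–A#–C#: a D# minor seventh chord.
With the fifth (A#) in the bass, the chord is in second inversion (figured bass 4/3).

D# minor seventh, second inversion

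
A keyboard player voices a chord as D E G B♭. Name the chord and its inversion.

E half-diminished seventh, third inversion

The pitch classes D, E, G, Bb arrange in thirds as E–G–Bb–D: an E half-diminished seventh chord.
With the seventh (D) in the bass, the chord is in third inversion (figured bass 4/2).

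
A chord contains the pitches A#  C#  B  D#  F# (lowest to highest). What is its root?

Reordering A#, C#, B, D#, F# into stacked thirds gives B–D#–F#–A#–C#; the bottom of that stack, B, is the root.

B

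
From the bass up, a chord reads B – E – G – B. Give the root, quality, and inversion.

E minor, second inversion

Reducing to letter names: B, E, G. These stack in thirds as E–G–B — an E minor triad.
B is the fifth of E minor; fifth in the bass means second inversion (figured bass 6/4).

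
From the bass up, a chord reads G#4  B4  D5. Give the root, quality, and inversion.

The pitch classes G#, B, D arrange in thirds as G#–B–D: a G# diminished triad.
G# is the root of G# diminished; root in the bass means root position (figured bass 5/3).

G# diminished, root position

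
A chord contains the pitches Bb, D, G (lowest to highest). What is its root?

Reordering Bb, D, G into stacked thirds gives G–Bb–D; the bottom of that stack, G, is the root.

G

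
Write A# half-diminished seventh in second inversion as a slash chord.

A#ø7/E

Second inversion of A# half-diminished seventh has the fifth (E) in the bass. As a slash chord: A#ø7/E.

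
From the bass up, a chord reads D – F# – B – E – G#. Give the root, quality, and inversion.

E dominant ninth, third inversion

Reducing to letter names: D, F#, B, E, G#. These stack in thirds as E–G#–B–D–F# — an E dominant ninth chord.
The lowest note is D, the seventh of the chord, so this is third inversion.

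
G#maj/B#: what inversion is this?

first inversion

G#maj/B# means G# major with B# in the bass. B# is the third of G# major (G#–B#–D#), so this is first inversion.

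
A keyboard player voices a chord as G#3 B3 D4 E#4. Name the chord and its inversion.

The distinct note names are G#, B, D, E#. Stacked in thirds they read E#–G#–B–D, which is a diminished seventh chord on E#.
With the third (G#) in the bass, the chord is in first inversion (figured bass 6/5).

E# diminished seventh, first inversion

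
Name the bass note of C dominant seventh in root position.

C

C dominant seventh is C–E–G–Bb. Root position places the root in the bass: C.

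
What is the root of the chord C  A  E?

Reordering C, A, E into stacked thirds gives A–C–E; the bottom of that stack, A, is the root.

A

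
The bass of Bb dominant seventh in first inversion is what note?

The third of Bb dominant seventh (Bb–D–F–Ab) is D; that is the bass in first inversion.

D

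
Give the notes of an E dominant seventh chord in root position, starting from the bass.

E, G#, B, D

E dominant seventh is E–G#–B–D. Root position puts the root (E) in the bass, with the remaining tones above: E, G#, B, D.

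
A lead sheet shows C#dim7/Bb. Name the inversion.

C#dim7/Bb means C# diminished seventh with Bb in the bass. Bb is the seventh of C# diminished seventh (C#–E–G–Bb), so this is third inversion.

third inversion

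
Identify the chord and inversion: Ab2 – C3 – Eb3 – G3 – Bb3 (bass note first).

The distinct note names are Ab, C, Eb, G, Bb. Stacked in thirds they read Ab–C–Eb–G–Bb, which is a major ninth chord on Ab.
The lowest note is Ab, the root of the chord, so this is root position.

Ab major ninth, root position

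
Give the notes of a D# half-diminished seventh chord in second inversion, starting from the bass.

A, C#, D#, F#

Spelling D# half-diminished seventh: D#–F#–A–C#. In second inversion the fifth is bass, giving A, C#, D#, F# from the bottom.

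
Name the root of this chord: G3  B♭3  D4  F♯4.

G

The distinct letter names are G, Bb, D, F#. Arranged as a stack of thirds they read G–Bb–D–F#, so G is the root (a G minor-major seventh chord).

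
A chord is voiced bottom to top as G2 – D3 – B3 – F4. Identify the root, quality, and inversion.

G dominant seventh, root position

The pitch classes G, D, B, F arrange in thirds as G–B–D–F: a G dominant seventh chord.
With the root (G) in the bass, the chord is in root position (figured bass 7).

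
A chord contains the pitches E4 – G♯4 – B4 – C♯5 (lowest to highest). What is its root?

The distinct letter names are E, G#, B, C#. Arranged as a stack of thirds they read C#–E–G#–B, so C# is the root (a C# minor seventh chord).

C#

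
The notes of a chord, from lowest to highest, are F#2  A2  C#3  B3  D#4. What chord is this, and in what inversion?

B dominant ninth, second inversion

The distinct note names are F#, A, C#, B, D#. Stacked in thirds they read B–D#–F#–A–C#, which is a dominant ninth chord on B.
F# is the fifth of B dominant ninth; fifth in the bass means second inversion.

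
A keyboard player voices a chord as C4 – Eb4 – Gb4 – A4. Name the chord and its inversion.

A diminished seventh, first inversion

The distinct note names are C, Eb, Gb, A. Stacked in thirds they read A–C–Eb–Gb, which is a diminished seventh chord on A.
With the third (C) in the bass, the chord is in first inversion (figured bass 6/5).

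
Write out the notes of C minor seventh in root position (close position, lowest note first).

C, Eb, G, Bb

C minor seventh is C–Eb–G–Bb. Root position puts the root (C) in the bass, with the remaining tones above: C, Eb, G, Bb.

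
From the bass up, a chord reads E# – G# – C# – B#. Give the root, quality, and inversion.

The pitch classes E#, G#, C#, B# arrange in thirds as C#–E#–G#–B#: a C# major seventh chord.
The lowest note is E#, the third of the chord, so this is first inversion (figured bass 6/5).

C# major seventh, first inversion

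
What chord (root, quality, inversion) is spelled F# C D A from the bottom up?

The pitch classes F#, C, D, A arrange in thirds as D–F#–A–C: a D dominant seventh chord.
With the third (F#) in the bass, the chord is in first inversion (figured bass 6/5).

D dominant seventh, first inversion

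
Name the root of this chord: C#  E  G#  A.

A

The distinct letter names are C#, E, G#, A. Arranged as a stack of thirds they read A–C#–E–G#, so A is the root (an A major seventh chord).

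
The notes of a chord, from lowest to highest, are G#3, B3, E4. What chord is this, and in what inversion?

E major, first inversion

The pitch classes G#, B, E arrange in thirds as E–G#–B: an E major triad.
G# is the third of E major; third in the bass means first inversion (figured bass 6).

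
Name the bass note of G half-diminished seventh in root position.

G

G half-diminished seventh is G–Bb–Db–F. Root position places the root in the bass: G.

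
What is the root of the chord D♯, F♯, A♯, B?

The distinct letter names are D#, F#, A#, B. Arranged as a stack of thirds they read B–D#–F#–A#, so B is the root (a B major seventh chord).

B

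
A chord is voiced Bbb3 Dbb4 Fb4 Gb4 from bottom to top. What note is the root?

Bbb, Dbb, Fb, Gb are the tones of a Gb half-diminished seventh chord (Gb–Bbb–Dbb–Fb), making Gb the root.

Gb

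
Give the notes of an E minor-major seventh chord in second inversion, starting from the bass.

B, D#, E, G

The chord tones are E–G–B–D#. With the fifth (B) lowest for second inversion: B, D#, E, G.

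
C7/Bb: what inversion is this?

third inversion

C7/Bb means C dominant seventh with Bb in the bass. Bb is the seventh of C dominant seventh (C–E–G–Bb), so this is third inversion.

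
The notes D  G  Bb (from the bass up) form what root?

The distinct letter names are D, G, Bb. Arranged as a stack of thirds they read G–Bb–D, so G is the root (a G minor triad).

G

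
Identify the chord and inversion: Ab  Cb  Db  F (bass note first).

Reducing to letter names: Ab, Cb, Db, F. These stack in thirds as Db–F–Ab–Cb — a Db dominant seventh chord.
The lowest note is Ab, the fifth of the chord, so this is second inversion (figured bass 4/3).

Db dominant seventh, second inversion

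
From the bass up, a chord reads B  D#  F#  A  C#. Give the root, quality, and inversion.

B dominant ninth, root position

The pitch classes B, D#, F#, A, C# arrange in thirds as B–D#–F#–A–C#: a B dominant ninth chord.
The lowest note is B, the root of the chord, so this is root position.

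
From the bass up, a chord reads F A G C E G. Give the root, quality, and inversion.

F major ninth, root position

The distinct note names are F, A, G, C, E. Stacked in thirds they read F–A–C–E–G, which is a major ninth chord on F.
The lowest note is F, the root of the chord, so this is root position.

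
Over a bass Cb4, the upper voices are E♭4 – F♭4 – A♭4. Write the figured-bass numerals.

The notes Cb, Eb, Fb, Ab stack in thirds as Fb–Ab–Cb–Eb — an Fb major seventh chord. The bass Cb is the fifth, so this is second inversion: figured 4/3.

4/3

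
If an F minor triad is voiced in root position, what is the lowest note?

The root of F minor (F–Ab–C) is F; that is the bass in root position.

F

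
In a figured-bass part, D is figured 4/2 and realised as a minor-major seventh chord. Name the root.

The figures 4/2 mean the seventh of the chord is in the bass. If D is the seventh of a minor-major seventh chord, the root is Eb (chord tones Eb–Gb–Bb–D).

Eb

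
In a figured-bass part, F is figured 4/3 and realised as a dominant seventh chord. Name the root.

Bb

The figures 4/3 mean the fifth of the chord is in the bass. If F is the fifth of a dominant seventh chord, the root is Bb (chord tones Bb–D–F–Ab).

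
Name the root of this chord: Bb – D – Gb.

Bb, D, Gb are the tones of a Gb augmented triad (Gb–Bb–D), making Gb the root.

Gb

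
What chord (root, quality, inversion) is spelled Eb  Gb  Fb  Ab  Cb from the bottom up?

Fb major ninth, third inversion

Reducing to letter names: Eb, Gb, Fb, Ab, Cb. These stack in thirds as Fb–Ab–Cb–Eb–Gb — an Fb major ninth chord.
The lowest note is Eb, the seventh of the chord, so this is third inversion.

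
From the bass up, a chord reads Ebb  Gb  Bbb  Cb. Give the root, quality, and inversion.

Reducing to letter names: Ebb, Gb, Bbb, Cb. These stack in thirds as Cb–Ebb–Gb–Bbb — a Cb minor seventh chord.
Ebb is the third of Cb minor seventh; third in the bass means first inversion (figured bass 6/5).

Cb minor seventh, first inversion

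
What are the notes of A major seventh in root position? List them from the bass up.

Spelling A major seventh: A–C#–E–G#. In root position the root is bass, giving A, C#, E, G# from the bottom.

A, C#, E, G#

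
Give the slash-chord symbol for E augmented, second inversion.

Eaug/B#

Second inversion of E augmented has the fifth (B#) in the bass. As a slash chord: Eaug/B#.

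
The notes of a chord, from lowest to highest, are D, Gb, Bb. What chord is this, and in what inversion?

Reducing to letter names: D, Gb, Bb. These stack in thirds as Gb–Bb–D — a Gb augmented triad.
D is the fifth of Gb augmented; fifth in the bass means second inversion (figured bass 6/4).

Gb augmented, second inversion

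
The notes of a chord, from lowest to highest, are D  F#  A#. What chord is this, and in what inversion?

D augmented, root position

The distinct note names are D, F#, A#. Stacked in thirds they read D–F#–A#, which is an augmented triad on D.
The lowest note is D, the root of the chord, so this is root position (figured bass 5/3).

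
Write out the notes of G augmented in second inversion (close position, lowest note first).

The chord tones are G–B–D#. With the fifth (D#) lowest for second inversion: D#, G, B.

D#, G, B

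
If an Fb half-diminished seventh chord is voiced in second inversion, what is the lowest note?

Fb half-diminished seventh is Fb–Abb–Cbb–Ebb. Second inversion places the fifth in the bass: Cbb.

Cbb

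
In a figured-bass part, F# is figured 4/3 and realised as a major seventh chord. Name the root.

The figures 4/3 mean the fifth of the chord is in the bass. If F# is the fifth of a major seventh chord, the root is B (chord tones B–D#–F#–A#).

B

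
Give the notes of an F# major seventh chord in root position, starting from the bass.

F#, A#, C#, E#

F# major seventh is F#–A#–C#–E#. Root position puts the root (F#) in the bass, with the remaining tones above: F#, A#, C#, E#.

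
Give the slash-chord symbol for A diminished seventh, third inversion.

Adim7/Gb

Third inversion of A diminished seventh has the seventh (Gb) in the bass. As a slash chord: Adim7/Gb.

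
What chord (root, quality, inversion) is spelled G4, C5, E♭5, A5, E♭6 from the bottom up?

The distinct note names are G, C, Eb, A. Stacked in thirds they read A–C–Eb–G, which is a half-diminished seventh chord on A.
With the seventh (G) in the bass, the chord is in third inversion (figured bass 4/2).

A half-diminished seventh, third inversion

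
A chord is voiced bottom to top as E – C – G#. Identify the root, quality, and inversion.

C augmented, first inversion

Reducing to letter names: E, C, G#. These stack in thirds as C–E–G# — a C augmented triad.
With the third (E) in the bass, the chord is in first inversion (figured bass 6).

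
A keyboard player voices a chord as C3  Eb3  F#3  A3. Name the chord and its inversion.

The pitch classes C, Eb, F#, A arrange in thirds as F#–A–C–Eb: an F# diminished seventh chord.
The lowest note is C, the fifth of the chord, so this is second inversion (figured bass 4/3).

F# diminished seventh, second inversion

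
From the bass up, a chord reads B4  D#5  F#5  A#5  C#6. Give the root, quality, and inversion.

B major ninth, root position

The distinct note names are B, D#, F#, A#, C#. Stacked in thirds they read B–D#–F#–A#–C#, which is a major ninth chord on B.
With the root (B) in the bass, the chord is in root position.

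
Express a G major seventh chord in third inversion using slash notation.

Third inversion of G major seventh has the seventh (F#) in the bass. As a slash chord: Gmaj7/F#.

Gmaj7/F#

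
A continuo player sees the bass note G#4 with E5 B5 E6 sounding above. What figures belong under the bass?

6

The notes G#, E, B stack in thirds as E–G#–B — an E major triad. The bass G# is the third, so this is first inversion: figured 6.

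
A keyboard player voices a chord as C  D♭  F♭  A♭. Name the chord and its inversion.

Reducing to letter names: C, Db, Fb, Ab. These stack in thirds as Db–Fb–Ab–C — a Db minor-major seventh chord.
With the seventh (C) in the bass, the chord is in third inversion (figured bass 4/2).

Db minor-major seventh, third inversion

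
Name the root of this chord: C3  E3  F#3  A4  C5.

Reordering C, E, F#, A into stacked thirds gives F#–A–C–E; the bottom of that stack, F#, is the root.

F#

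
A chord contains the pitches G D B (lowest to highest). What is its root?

G, D, B are the tones of a G major triad (G–B–D), making G the root.

G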